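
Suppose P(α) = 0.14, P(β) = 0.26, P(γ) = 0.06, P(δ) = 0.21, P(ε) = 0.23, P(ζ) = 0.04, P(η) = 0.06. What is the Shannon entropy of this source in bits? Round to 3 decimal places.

2.536 bits

H = −Σ pᵢ log₂ pᵢ.
−0.14·log₂(0.14) = 0.3971
−0.26·log₂(0.26) = 0.5053
−0.06·log₂(0.06) = 0.2435
−0.21·log₂(0.21) = 0.4728
−0.23·log₂(0.23) = 0.4877
−0.04·log₂(0.04) = 0.1858
−0.06·log₂(0.06) = 0.2435
Sum ≈ 2.5357 → 2.536 bits.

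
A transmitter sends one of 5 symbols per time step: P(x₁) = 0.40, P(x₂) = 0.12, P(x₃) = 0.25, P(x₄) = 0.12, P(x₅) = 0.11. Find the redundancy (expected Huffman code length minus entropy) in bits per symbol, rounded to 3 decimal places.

0.067 bits

Entropy H = −Σ p log₂ p ≈ 2.1132 bits.
Huffman merges: 11/100+3/25→23/100; 3/25+23/100→7/20; 1/4+7/20→3/5; 2/5+3/5→1. L = 109/50 ≈ 2.1800.
L − H = 2.1800 − 2.1132 = 0.067 bits.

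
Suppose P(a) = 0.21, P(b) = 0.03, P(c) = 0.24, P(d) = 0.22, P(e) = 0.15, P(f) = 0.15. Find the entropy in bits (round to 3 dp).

2.420 bits

H = −Σ pᵢ log₂ pᵢ.
−0.21·log₂(0.21) = 0.4728
−0.03·log₂(0.03) = 0.1518
−0.24·log₂(0.24) = 0.4941
−0.22·log₂(0.22) = 0.4806
−0.15·log₂(0.15) = 0.4105
−0.15·log₂(0.15) = 0.4105
Sum ≈ 2.4204 → 2.420 bits.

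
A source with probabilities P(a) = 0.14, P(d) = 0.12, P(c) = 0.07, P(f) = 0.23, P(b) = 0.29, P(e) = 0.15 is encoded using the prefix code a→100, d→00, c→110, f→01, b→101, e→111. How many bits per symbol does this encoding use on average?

2.65 bits/symbol

L̄ = Σ pᵢ·ℓᵢ = 0.14·3 + 0.12·2 + 0.07·3 + 0.23·2 + 0.29·3 + 0.15·3 = 2.65 bits/symbol.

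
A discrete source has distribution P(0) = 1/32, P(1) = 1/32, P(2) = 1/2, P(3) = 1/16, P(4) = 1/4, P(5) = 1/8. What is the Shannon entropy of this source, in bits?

Each probability is a power of 1/2, so log₂(1/p) is an integer.
H = Σ p·log₂(1/p) = 1/32·5 + 1/32·5 + 1/2·1 + 1/16·4 + 1/4·2 + 1/8·3 = 1.9375 bits.

1.9375 bits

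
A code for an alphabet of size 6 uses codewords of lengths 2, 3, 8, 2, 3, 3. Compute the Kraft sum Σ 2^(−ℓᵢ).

With common denominator 2^8 = 256: Σ 2^(−ℓᵢ) = 64/256 + 32/256 + 1/256 + 64/256 + 32/256 + 32/256 = 225/256 = 0.87890625.

0.87890625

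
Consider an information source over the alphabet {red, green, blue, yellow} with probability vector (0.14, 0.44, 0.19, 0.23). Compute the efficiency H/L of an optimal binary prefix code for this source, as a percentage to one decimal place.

Entropy H = −Σ p log₂ p ≈ 1.8612 bits.
Huffman merges: 7/50+19/100→33/100; 23/100+33/100→14/25; 11/25+14/25→1. L = 189/100 ≈ 1.8900.
Efficiency = H/L = 1.8612/1.8900 = 98.5%.

98.5%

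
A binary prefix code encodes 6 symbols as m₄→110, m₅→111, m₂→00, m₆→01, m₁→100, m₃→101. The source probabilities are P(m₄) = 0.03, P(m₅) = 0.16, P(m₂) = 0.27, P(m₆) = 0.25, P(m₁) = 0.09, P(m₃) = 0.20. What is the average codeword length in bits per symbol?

L̄ = Σ pᵢ·ℓᵢ = 0.03·3 + 0.16·3 + 0.27·2 + 0.25·2 + 0.09·3 + 0.20·3 = 2.48 bits/symbol.

2.48 bits/symbol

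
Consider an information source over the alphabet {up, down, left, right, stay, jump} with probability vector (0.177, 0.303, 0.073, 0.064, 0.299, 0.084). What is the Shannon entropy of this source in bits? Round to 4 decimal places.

H = −Σ pᵢ log₂ pᵢ.
−0.177·log₂(0.177) = 0.4422
−0.303·log₂(0.303) = 0.5220
−0.073·log₂(0.073) = 0.2756
−0.064·log₂(0.064) = 0.2538
−0.299·log₂(0.299) = 0.5208
−0.084·log₂(0.084) = 0.3002
Sum ≈ 2.3145 → 2.3145 bits.

2.3145 bits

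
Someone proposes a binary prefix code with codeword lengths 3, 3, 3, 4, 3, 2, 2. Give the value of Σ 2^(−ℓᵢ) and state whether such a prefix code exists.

1.0625; no

With common denominator 2^4 = 16: Σ 2^(−ℓᵢ) = 2/16 + 2/16 + 2/16 + 1/16 + 2/16 + 4/16 + 4/16 = 17/16 = 1.0625.
Kraft's inequality requires Σ ≤ 1; here Σ = 1.0625 > 1, so no such prefix code exists.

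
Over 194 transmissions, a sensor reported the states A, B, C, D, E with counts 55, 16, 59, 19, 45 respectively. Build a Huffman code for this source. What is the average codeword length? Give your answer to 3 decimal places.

2.180 bits/symbol

Probabilities are the counts divided by 194.
Repeatedly combine the two least-probable nodes; the expected code length is the sum of the merged weights.
merge 8/97 + 19/194 → 35/194
merge 35/194 + 45/194 → 40/97
merge 55/194 + 59/194 → 57/97
merge 40/97 + 57/97 → 1
L = 35/194 + 40/97 + 57/97 + 1 = 423/194 ≈ 2.180 bits/symbol.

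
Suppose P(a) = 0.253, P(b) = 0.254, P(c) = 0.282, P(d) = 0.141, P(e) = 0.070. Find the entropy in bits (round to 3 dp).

2.186 bits

H = −Σ pᵢ log₂ pᵢ.
−0.253·log₂(0.253) = 0.5016
−0.254·log₂(0.254) = 0.5022
−0.282·log₂(0.282) = 0.5150
−0.141·log₂(0.141) = 0.3985
−0.070·log₂(0.070) = 0.2686
Sum ≈ 2.1859 → 2.186 bits.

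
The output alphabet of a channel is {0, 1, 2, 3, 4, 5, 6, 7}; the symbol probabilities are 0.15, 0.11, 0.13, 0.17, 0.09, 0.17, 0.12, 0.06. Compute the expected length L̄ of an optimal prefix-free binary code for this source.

Repeatedly combine the two least-probable nodes; the expected code length is the sum of the merged weights.
merge 3/50 + 9/100 → 3/20
merge 11/100 + 3/25 → 23/100
merge 13/100 + 3/20 → 7/25
merge 3/20 + 17/100 → 8/25
merge 17/100 + 23/100 → 2/5
merge 7/25 + 8/25 → 3/5
merge 2/5 + 3/5 → 1
L = 3/20 + 23/100 + 7/25 + 8/25 + 2/5 + 3/5 + 1 = 149/50 = 2.98 bits/symbol.

2.98 bits/symbol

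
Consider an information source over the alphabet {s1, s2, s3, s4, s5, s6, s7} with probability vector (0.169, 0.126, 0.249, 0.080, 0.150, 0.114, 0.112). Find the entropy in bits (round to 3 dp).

H = −Σ pᵢ log₂ pᵢ.
−0.169·log₂(0.169) = 0.4335
−0.126·log₂(0.126) = 0.3766
−0.249·log₂(0.249) = 0.4994
−0.080·log₂(0.080) = 0.2915
−0.150·log₂(0.150) = 0.4105
−0.114·log₂(0.114) = 0.3571
−0.112·log₂(0.112) = 0.3537
Sum ≈ 2.7224 → 2.722 bits.

2.722 bits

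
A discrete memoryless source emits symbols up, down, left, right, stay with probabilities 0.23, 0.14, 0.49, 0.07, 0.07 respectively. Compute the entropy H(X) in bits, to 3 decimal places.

H = −Σ pᵢ log₂ pᵢ.
−0.23·log₂(0.23) = 0.4877
−0.14·log₂(0.14) = 0.3971
−0.49·log₂(0.49) = 0.5043
−0.07·log₂(0.07) = 0.2686
−0.07·log₂(0.07) = 0.2686
Sum ≈ 1.9262 → 1.926 bits.

1.926 bits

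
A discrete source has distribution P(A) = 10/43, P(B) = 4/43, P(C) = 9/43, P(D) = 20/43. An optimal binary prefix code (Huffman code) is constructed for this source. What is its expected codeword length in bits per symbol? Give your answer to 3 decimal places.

Repeatedly combine the two least-probable nodes; the expected code length is the sum of the merged weights.
merge 4/43 + 9/43 → 13/43
merge 10/43 + 13/43 → 23/43
merge 20/43 + 23/43 → 1
L = 13/43 + 23/43 + 1 = 79/43 ≈ 1.837 bits/symbol.

1.837 bits/symbol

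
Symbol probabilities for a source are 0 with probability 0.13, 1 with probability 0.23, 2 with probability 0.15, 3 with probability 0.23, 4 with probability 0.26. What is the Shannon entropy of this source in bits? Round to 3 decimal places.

H = −Σ pᵢ log₂ pᵢ.
−0.13·log₂(0.13) = 0.3826
−0.23·log₂(0.23) = 0.4877
−0.15·log₂(0.15) = 0.4105
−0.23·log₂(0.23) = 0.4877
−0.26·log₂(0.26) = 0.5053
Sum ≈ 2.2738 → 2.274 bits.

2.274 bits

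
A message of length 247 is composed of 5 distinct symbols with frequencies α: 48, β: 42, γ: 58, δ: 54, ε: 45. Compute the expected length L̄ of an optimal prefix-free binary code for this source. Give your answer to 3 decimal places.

Probabilities are the counts divided by 247.
Repeatedly combine the two least-probable nodes; the expected code length is the sum of the merged weights.
merge 42/247 + 45/247 → 87/247
merge 48/247 + 54/247 → 102/247
merge 58/247 + 87/247 → 145/247
merge 102/247 + 145/247 → 1
L = 87/247 + 102/247 + 145/247 + 1 = 581/247 ≈ 2.352 bits/symbol.

2.352 bits/symbol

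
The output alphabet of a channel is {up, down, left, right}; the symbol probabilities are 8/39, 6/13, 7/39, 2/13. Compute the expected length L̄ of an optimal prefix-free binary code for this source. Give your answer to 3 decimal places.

Repeatedly combine the two least-probable nodes; the expected code length is the sum of the merged weights.
merge 2/13 + 7/39 → 1/3
merge 8/39 + 1/3 → 7/13
merge 6/13 + 7/13 → 1
L = 1/3 + 7/13 + 1 = 73/39 ≈ 1.872 bits/symbol.

1.872 bits/symbol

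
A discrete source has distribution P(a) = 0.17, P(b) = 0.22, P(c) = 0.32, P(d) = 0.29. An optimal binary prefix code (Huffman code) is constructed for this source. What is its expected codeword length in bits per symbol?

Repeatedly combine the two least-probable nodes; the expected code length is the sum of the merged weights.
merge 17/100 + 11/50 → 39/100
merge 29/100 + 8/25 → 61/100
merge 39/100 + 61/100 → 1
L = 39/100 + 61/100 + 1 = 2 bits/symbol.

2 bits/symbol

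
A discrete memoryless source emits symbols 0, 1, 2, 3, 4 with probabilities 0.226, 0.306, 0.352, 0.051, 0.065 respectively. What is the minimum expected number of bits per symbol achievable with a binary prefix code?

Repeatedly combine the two least-probable nodes; the expected code length is the sum of the merged weights.
merge 51/1000 + 13/200 → 29/250
merge 29/250 + 113/500 → 171/500
merge 153/500 + 171/500 → 81/125
merge 44/125 + 81/125 → 1
L = 29/250 + 171/500 + 81/125 + 1 = 1053/500 = 2.106 bits/symbol.

2.106 bits/symbol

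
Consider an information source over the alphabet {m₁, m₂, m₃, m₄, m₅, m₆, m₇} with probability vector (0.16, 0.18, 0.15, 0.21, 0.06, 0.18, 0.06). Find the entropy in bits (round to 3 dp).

H = −Σ pᵢ log₂ pᵢ.
−0.16·log₂(0.16) = 0.4230
−0.18·log₂(0.18) = 0.4453
−0.15·log₂(0.15) = 0.4105
−0.21·log₂(0.21) = 0.4728
−0.06·log₂(0.06) = 0.2435
−0.18·log₂(0.18) = 0.4453
−0.06·log₂(0.06) = 0.2435
Sum ≈ 2.6841 → 2.684 bits.

2.684 bits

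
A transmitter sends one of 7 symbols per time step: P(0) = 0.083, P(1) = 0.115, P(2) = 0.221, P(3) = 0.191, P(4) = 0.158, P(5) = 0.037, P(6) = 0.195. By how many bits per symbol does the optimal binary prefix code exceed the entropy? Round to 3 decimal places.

0.053 bits

Entropy H = −Σ p log₂ p ≈ 2.6508 bits.
Huffman merges: 37/1000+83/1000→3/25; 23/200+3/25→47/200; 79/500+191/1000→349/1000; 39/200+221/1000→52/125; 47/200+349/1000→73/125; 52/125+73/125→1. L = 338/125 ≈ 2.7040.
L − H = 2.7040 − 2.6508 = 0.053 bits.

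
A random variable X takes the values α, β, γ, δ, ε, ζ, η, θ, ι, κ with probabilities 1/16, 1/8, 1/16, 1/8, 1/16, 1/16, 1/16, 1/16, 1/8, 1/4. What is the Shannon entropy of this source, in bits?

Each probability is a power of 1/2, so log₂(1/p) is an integer.
H = Σ p·log₂(1/p) = 1/16·4 + 1/8·3 + 1/16·4 + 1/8·3 + 1/16·4 + 1/16·4 + 1/16·4 + 1/16·4 + 1/8·3 + 1/4·2 = 3.125 bits.

3.125 bits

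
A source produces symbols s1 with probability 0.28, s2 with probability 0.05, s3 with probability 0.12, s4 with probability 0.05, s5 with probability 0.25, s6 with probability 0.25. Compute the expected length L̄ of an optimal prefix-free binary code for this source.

Repeatedly combine the two least-probable nodes; the expected code length is the sum of the merged weights.
merge 1/20 + 1/20 → 1/10
merge 1/10 + 3/25 → 11/50
merge 11/50 + 1/4 → 47/100
merge 1/4 + 7/25 → 53/100
merge 47/100 + 53/100 → 1
L = 1/10 + 11/50 + 47/100 + 53/100 + 1 = 58/25 = 2.32 bits/symbol.

2.32 bits/symbol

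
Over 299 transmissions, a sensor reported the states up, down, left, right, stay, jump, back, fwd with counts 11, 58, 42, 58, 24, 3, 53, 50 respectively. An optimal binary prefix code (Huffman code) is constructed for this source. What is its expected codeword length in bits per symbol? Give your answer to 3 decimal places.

Probabilities are the counts divided by 299.
Repeatedly combine the two least-probable nodes; the expected code length is the sum of the merged weights.
merge 3/299 + 11/299 → 14/299
merge 14/299 + 24/299 → 38/299
merge 38/299 + 42/299 → 80/299
merge 50/299 + 53/299 → 103/299
merge 58/299 + 58/299 → 116/299
merge 80/299 + 103/299 → 183/299
merge 116/299 + 183/299 → 1
L = 14/299 + 38/299 + 80/299 + 103/299 + 116/299 + 183/299 + 1 = 833/299 ≈ 2.786 bits/symbol.

2.786 bits/symbol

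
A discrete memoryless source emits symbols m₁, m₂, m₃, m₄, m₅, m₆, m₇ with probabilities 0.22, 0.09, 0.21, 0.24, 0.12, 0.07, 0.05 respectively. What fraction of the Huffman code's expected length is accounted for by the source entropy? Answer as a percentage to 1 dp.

98.2%

Entropy H = −Σ p log₂ p ≈ 2.6119 bits.
Huffman merges: 1/20+7/100→3/25; 9/100+3/25→21/100; 3/25+21/100→33/100; 21/100+11/50→43/100; 6/25+33/100→57/100; 43/100+57/100→1. L = 133/50 ≈ 2.6600.
Efficiency = H/L = 2.6119/2.6600 = 98.2%.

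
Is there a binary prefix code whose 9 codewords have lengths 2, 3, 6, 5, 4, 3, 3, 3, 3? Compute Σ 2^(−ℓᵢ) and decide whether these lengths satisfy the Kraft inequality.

With common denominator 2^6 = 64: Σ 2^(−ℓᵢ) = 16/64 + 8/64 + 1/64 + 2/64 + 4/64 + 8/64 + 8/64 + 8/64 + 8/64 = 63/64 = 0.984375.
Kraft's inequality requires Σ ≤ 1; here Σ = 0.984375 ≤ 1, so such a prefix code exists.

0.984375; yes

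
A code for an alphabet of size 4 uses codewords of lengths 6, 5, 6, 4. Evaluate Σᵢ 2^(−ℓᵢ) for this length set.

0.125

With common denominator 2^6 = 64: Σ 2^(−ℓᵢ) = 1/64 + 2/64 + 1/64 + 4/64 = 8/64 = 0.125.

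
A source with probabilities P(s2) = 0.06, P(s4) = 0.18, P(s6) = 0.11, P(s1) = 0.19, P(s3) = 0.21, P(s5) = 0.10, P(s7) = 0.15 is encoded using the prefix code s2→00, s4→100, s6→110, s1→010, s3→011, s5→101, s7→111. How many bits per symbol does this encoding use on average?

2.94 bits/symbol

L̄ = Σ pᵢ·ℓᵢ = 0.06·2 + 0.18·3 + 0.11·3 + 0.19·3 + 0.21·3 + 0.10·3 + 0.15·3 = 2.94 bits/symbol.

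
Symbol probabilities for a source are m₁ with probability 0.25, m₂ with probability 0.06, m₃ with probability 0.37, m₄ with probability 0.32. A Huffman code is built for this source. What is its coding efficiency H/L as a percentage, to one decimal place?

Entropy H = −Σ p log₂ p ≈ 1.8003 bits.
Huffman merges: 3/50+1/4→31/100; 31/100+8/25→63/100; 37/100+63/100→1. L = 97/50 ≈ 1.9400.
Efficiency = H/L = 1.8003/1.9400 = 92.8%.

92.8%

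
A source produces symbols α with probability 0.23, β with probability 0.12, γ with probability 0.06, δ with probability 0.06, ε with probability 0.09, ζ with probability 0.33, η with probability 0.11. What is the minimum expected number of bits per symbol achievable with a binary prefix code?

2.56 bits/symbol

Repeatedly combine the two least-probable nodes; the expected code length is the sum of the merged weights.
merge 3/50 + 3/50 → 3/25
merge 9/100 + 11/100 → 1/5
merge 3/25 + 3/25 → 6/25
merge 1/5 + 23/100 → 43/100
merge 6/25 + 33/100 → 57/100
merge 43/100 + 57/100 → 1
L = 3/25 + 1/5 + 6/25 + 43/100 + 57/100 + 1 = 64/25 = 2.56 bits/symbol.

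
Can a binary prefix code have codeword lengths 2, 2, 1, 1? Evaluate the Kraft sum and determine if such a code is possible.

With common denominator 2^2 = 4: Σ 2^(−ℓᵢ) = 1/4 + 1/4 + 2/4 + 2/4 = 6/4 = 1.5.
Kraft's inequality requires Σ ≤ 1; here Σ = 1.5 > 1, so no such prefix code exists.

1.5; no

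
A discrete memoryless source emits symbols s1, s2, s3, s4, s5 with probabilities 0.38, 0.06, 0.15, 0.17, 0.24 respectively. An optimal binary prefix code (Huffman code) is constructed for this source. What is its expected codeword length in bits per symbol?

Repeatedly combine the two least-probable nodes; the expected code length is the sum of the merged weights.
merge 3/50 + 3/20 → 21/100
merge 17/100 + 21/100 → 19/50
merge 6/25 + 19/50 → 31/50
merge 19/50 + 31/50 → 1
L = 21/100 + 19/50 + 31/50 + 1 = 221/100 = 2.21 bits/symbol.

2.21 bits/symbol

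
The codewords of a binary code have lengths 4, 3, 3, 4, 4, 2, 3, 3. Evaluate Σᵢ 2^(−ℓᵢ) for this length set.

With common denominator 2^4 = 16: Σ 2^(−ℓᵢ) = 1/16 + 2/16 + 2/16 + 1/16 + 1/16 + 4/16 + 2/16 + 2/16 = 15/16 = 0.9375.

0.9375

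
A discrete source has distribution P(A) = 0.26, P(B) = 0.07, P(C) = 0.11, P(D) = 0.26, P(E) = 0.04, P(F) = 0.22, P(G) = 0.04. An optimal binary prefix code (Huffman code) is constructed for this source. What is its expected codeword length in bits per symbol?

Repeatedly combine the two least-probable nodes; the expected code length is the sum of the merged weights.
merge 1/25 + 1/25 → 2/25
merge 7/100 + 2/25 → 3/20
merge 11/100 + 3/20 → 13/50
merge 11/50 + 13/50 → 12/25
merge 13/50 + 13/50 → 13/25
merge 12/25 + 13/25 → 1
L = 2/25 + 3/20 + 13/50 + 12/25 + 13/25 + 1 = 249/100 = 2.49 bits/symbol.

2.49 bits/symbol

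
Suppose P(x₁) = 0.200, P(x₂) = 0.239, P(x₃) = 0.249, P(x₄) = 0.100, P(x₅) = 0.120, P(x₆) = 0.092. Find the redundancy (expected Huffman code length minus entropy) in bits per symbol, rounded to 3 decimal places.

0.031 bits

Entropy H = −Σ p log₂ p ≈ 2.4733 bits.
Huffman merges: 23/250+1/10→24/125; 3/25+24/125→39/125; 1/5+239/1000→439/1000; 249/1000+39/125→561/1000; 439/1000+561/1000→1. L = 313/125 ≈ 2.5040.
L − H = 2.5040 − 2.4733 = 0.031 bits.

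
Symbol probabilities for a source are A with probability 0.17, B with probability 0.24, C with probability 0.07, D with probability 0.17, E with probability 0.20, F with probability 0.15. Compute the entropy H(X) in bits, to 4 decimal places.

2.5068 bits

H = −Σ pᵢ log₂ pᵢ.
−0.17·log₂(0.17) = 0.4346
−0.24·log₂(0.24) = 0.4941
−0.07·log₂(0.07) = 0.2686
−0.17·log₂(0.17) = 0.4346
−0.20·log₂(0.20) = 0.4644
−0.15·log₂(0.15) = 0.4105
Sum ≈ 2.5068 → 2.5068 bits.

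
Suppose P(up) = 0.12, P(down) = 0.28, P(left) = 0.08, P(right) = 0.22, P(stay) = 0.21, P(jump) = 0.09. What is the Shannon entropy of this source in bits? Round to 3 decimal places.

2.439 bits

H = −Σ pᵢ log₂ pᵢ.
−0.12·log₂(0.12) = 0.3671
−0.28·log₂(0.28) = 0.5142
−0.08·log₂(0.08) = 0.2915
−0.22·log₂(0.22) = 0.4806
−0.21·log₂(0.21) = 0.4728
−0.09·log₂(0.09) = 0.3127
Sum ≈ 2.4388 → 2.439 bits.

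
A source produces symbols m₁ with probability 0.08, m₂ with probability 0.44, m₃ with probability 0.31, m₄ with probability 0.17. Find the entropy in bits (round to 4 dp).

1.7710 bits

H = −Σ pᵢ log₂ pᵢ.
−0.08·log₂(0.08) = 0.2915
−0.44·log₂(0.44) = 0.5211
−0.31·log₂(0.31) = 0.5238
−0.17·log₂(0.17) = 0.4346
Sum ≈ 1.7710 → 1.7710 bits.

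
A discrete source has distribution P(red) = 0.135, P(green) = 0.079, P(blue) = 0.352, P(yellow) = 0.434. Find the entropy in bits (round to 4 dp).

1.7322 bits

H = −Σ pᵢ log₂ pᵢ.
−0.135·log₂(0.135) = 0.3900
−0.079·log₂(0.079) = 0.2893
−0.352·log₂(0.352) = 0.5302
−0.434·log₂(0.434) = 0.5226
Sum ≈ 1.7322 → 1.7322 bits.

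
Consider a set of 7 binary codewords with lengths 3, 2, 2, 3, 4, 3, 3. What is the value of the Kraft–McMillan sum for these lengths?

With common denominator 2^4 = 16: Σ 2^(−ℓᵢ) = 2/16 + 4/16 + 4/16 + 2/16 + 1/16 + 2/16 + 2/16 = 17/16 = 1.0625.

1.0625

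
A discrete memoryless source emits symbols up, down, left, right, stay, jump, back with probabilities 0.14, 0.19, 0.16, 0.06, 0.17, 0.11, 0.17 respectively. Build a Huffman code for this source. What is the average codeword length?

2.81 bits/symbol

Repeatedly combine the two least-probable nodes; the expected code length is the sum of the merged weights.
merge 3/50 + 11/100 → 17/100
merge 7/50 + 4/25 → 3/10
merge 17/100 + 17/100 → 17/50
merge 17/100 + 19/100 → 9/25
merge 3/10 + 17/50 → 16/25
merge 9/25 + 16/25 → 1
L = 17/100 + 3/10 + 17/50 + 9/25 + 16/25 + 1 = 281/100 = 2.81 bits/symbol.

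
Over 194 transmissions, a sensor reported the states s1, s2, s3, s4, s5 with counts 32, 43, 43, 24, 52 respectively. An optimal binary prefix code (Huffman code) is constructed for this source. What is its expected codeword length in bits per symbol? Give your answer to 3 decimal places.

2.289 bits/symbol

Probabilities are the counts divided by 194.
Repeatedly combine the two least-probable nodes; the expected code length is the sum of the merged weights.
merge 12/97 + 16/97 → 28/97
merge 43/194 + 43/194 → 43/97
merge 26/97 + 28/97 → 54/97
merge 43/97 + 54/97 → 1
L = 28/97 + 43/97 + 54/97 + 1 = 222/97 ≈ 2.289 bits/symbol.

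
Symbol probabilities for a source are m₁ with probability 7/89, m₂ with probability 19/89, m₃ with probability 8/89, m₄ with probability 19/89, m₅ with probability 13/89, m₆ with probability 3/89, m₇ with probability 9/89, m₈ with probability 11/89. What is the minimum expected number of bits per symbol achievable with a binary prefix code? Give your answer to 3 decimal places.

2.876 bits/symbol

Repeatedly combine the two least-probable nodes; the expected code length is the sum of the merged weights.
merge 3/89 + 7/89 → 10/89
merge 8/89 + 9/89 → 17/89
merge 10/89 + 11/89 → 21/89
merge 13/89 + 17/89 → 30/89
merge 19/89 + 19/89 → 38/89
merge 21/89 + 30/89 → 51/89
merge 38/89 + 51/89 → 1
L = 10/89 + 17/89 + 21/89 + 30/89 + 38/89 + 51/89 + 1 = 256/89 ≈ 2.876 bits/symbol.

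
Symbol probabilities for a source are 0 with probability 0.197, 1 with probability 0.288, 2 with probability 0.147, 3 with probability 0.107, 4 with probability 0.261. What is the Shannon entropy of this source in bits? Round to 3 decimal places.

2.236 bits

H = −Σ pᵢ log₂ pᵢ.
−0.197·log₂(0.197) = 0.4617
−0.288·log₂(0.288) = 0.5172
−0.147·log₂(0.147) = 0.4066
−0.107·log₂(0.107) = 0.3450
−0.261·log₂(0.261) = 0.5058
Sum ≈ 2.2363 → 2.236 bits.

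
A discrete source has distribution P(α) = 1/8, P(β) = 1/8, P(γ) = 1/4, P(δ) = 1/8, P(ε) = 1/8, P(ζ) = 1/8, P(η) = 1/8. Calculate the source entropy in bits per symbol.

Each probability is a power of 1/2, so log₂(1/p) is an integer.
H = Σ p·log₂(1/p) = 1/8·3 + 1/8·3 + 1/4·2 + 1/8·3 + 1/8·3 + 1/8·3 + 1/8·3 = 2.75 bits.

2.75 bits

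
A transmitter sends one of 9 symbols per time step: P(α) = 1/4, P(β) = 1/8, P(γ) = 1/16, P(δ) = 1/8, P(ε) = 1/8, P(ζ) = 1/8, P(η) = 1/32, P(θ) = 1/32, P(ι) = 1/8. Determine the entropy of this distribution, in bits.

2.9375 bits

Each probability is a power of 1/2, so log₂(1/p) is an integer.
H = Σ p·log₂(1/p) = 1/4·2 + 1/8·3 + 1/16·4 + 1/8·3 + 1/8·3 + 1/8·3 + 1/32·5 + 1/32·5 + 1/8·3 = 2.9375 bits.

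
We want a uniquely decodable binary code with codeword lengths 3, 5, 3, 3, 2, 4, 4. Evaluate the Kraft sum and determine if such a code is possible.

0.78125; yes

With common denominator 2^5 = 32: Σ 2^(−ℓᵢ) = 4/32 + 1/32 + 4/32 + 4/32 + 8/32 + 2/32 + 2/32 = 25/32 = 0.78125.
Kraft's inequality requires Σ ≤ 1; here Σ = 0.78125 ≤ 1, so such a prefix code exists.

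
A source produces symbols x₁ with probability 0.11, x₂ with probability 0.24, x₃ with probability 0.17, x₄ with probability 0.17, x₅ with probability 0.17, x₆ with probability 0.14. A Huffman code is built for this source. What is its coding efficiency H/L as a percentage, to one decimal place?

98.3%

Entropy H = −Σ p log₂ p ≈ 2.5453 bits.
Huffman merges: 11/100+7/50→1/4; 17/100+17/100→17/50; 17/100+6/25→41/100; 1/4+17/50→59/100; 41/100+59/100→1. L = 259/100 ≈ 2.5900.
Efficiency = H/L = 2.5453/2.5900 = 98.3%.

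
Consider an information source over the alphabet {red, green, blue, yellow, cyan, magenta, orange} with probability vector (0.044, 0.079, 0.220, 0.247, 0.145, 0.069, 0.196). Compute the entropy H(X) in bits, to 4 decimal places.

2.5974 bits

H = −Σ pᵢ log₂ pᵢ.
−0.044·log₂(0.044) = 0.1983
−0.079·log₂(0.079) = 0.2893
−0.220·log₂(0.220) = 0.4806
−0.247·log₂(0.247) = 0.4983
−0.145·log₂(0.145) = 0.4040
−0.069·log₂(0.069) = 0.2662
−0.196·log₂(0.196) = 0.4608
Sum ≈ 2.5974 → 2.5974 bits.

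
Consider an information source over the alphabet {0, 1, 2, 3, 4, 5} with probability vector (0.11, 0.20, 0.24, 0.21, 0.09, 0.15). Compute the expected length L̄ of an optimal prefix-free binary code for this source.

2.55 bits/symbol

Repeatedly combine the two least-probable nodes; the expected code length is the sum of the merged weights.
merge 9/100 + 11/100 → 1/5
merge 3/20 + 1/5 → 7/20
merge 1/5 + 21/100 → 41/100
merge 6/25 + 7/20 → 59/100
merge 41/100 + 59/100 → 1
L = 1/5 + 7/20 + 41/100 + 59/100 + 1 = 51/20 = 2.55 bits/symbol.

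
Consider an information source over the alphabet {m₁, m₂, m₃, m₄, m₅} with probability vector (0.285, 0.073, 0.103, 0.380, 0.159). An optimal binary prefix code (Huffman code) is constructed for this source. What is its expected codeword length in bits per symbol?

Repeatedly combine the two least-probable nodes; the expected code length is the sum of the merged weights.
merge 73/1000 + 103/1000 → 22/125
merge 159/1000 + 22/125 → 67/200
merge 57/200 + 67/200 → 31/50
merge 19/50 + 31/50 → 1
L = 22/125 + 67/200 + 31/50 + 1 = 2131/1000 = 2.131 bits/symbol.

2.131 bits/symbol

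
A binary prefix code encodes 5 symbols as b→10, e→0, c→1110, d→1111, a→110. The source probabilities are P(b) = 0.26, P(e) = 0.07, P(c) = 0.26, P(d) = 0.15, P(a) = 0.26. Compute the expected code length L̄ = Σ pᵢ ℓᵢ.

3.01 bits/symbol

L̄ = Σ pᵢ·ℓᵢ = 0.26·2 + 0.07·1 + 0.26·4 + 0.15·4 + 0.26·3 = 3.01 bits/symbol.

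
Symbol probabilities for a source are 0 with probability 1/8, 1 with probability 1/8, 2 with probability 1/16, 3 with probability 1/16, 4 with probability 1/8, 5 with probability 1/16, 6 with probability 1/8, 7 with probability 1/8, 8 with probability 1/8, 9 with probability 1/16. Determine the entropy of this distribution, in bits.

Each probability is a power of 1/2, so log₂(1/p) is an integer.
H = Σ p·log₂(1/p) = 1/8·3 + 1/8·3 + 1/16·4 + 1/16·4 + 1/8·3 + 1/16·4 + 1/8·3 + 1/8·3 + 1/8·3 + 1/16·4 = 3.25 bits.

3.25 bits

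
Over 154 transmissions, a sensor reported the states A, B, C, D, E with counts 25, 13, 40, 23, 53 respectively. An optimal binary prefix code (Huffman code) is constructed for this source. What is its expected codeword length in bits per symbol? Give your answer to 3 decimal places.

Probabilities are the counts divided by 154.
Repeatedly combine the two least-probable nodes; the expected code length is the sum of the merged weights.
merge 13/154 + 23/154 → 18/77
merge 25/154 + 18/77 → 61/154
merge 20/77 + 53/154 → 93/154
merge 61/154 + 93/154 → 1
L = 18/77 + 61/154 + 93/154 + 1 = 172/77 ≈ 2.234 bits/symbol.

2.234 bits/symbol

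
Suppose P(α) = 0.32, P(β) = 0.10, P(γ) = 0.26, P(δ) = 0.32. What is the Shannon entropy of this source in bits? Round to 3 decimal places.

1.890 bits

H = −Σ pᵢ log₂ pᵢ.
−0.32·log₂(0.32) = 0.5260
−0.10·log₂(0.10) = 0.3322
−0.26·log₂(0.26) = 0.5053
−0.32·log₂(0.32) = 0.5260
Sum ≈ 1.8895 → 1.890 bits.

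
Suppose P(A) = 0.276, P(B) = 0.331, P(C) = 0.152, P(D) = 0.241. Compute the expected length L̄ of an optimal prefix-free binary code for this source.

2 bits/symbol

Repeatedly combine the two least-probable nodes; the expected code length is the sum of the merged weights.
merge 19/125 + 241/1000 → 393/1000
merge 69/250 + 331/1000 → 607/1000
merge 393/1000 + 607/1000 → 1
L = 393/1000 + 607/1000 + 1 = 2 bits/symbol.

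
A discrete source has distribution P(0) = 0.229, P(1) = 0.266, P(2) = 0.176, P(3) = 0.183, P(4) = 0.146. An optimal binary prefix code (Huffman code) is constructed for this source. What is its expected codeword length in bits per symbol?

Repeatedly combine the two least-probable nodes; the expected code length is the sum of the merged weights.
merge 73/500 + 22/125 → 161/500
merge 183/1000 + 229/1000 → 103/250
merge 133/500 + 161/500 → 147/250
merge 103/250 + 147/250 → 1
L = 161/500 + 103/250 + 147/250 + 1 = 1161/500 = 2.322 bits/symbol.

2.322 bits/symbol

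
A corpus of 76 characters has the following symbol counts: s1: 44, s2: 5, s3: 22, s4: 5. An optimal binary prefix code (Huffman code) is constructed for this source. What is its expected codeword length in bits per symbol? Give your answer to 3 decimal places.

Probabilities are the counts divided by 76.
Repeatedly combine the two least-probable nodes; the expected code length is the sum of the merged weights.
merge 5/76 + 5/76 → 5/38
merge 5/38 + 11/38 → 8/19
merge 8/19 + 11/19 → 1
L = 5/38 + 8/19 + 1 = 59/38 ≈ 1.553 bits/symbol.

1.553 bits/symbol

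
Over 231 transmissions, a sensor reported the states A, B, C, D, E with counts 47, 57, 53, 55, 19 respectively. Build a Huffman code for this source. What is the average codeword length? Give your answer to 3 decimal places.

Probabilities are the counts divided by 231.
Repeatedly combine the two least-probable nodes; the expected code length is the sum of the merged weights.
merge 19/231 + 47/231 → 2/7
merge 53/231 + 5/21 → 36/77
merge 19/77 + 2/7 → 41/77
merge 36/77 + 41/77 → 1
L = 2/7 + 36/77 + 41/77 + 1 = 16/7 ≈ 2.286 bits/symbol.

2.286 bits/symbol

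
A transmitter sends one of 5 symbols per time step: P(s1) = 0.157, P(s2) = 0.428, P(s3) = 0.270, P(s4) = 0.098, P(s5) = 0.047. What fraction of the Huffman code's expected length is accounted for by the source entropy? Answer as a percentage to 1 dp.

Entropy H = −Σ p log₂ p ≈ 1.9891 bits.
Huffman merges: 47/1000+49/500→29/200; 29/200+157/1000→151/500; 27/100+151/500→143/250; 107/250+143/250→1. L = 2019/1000 ≈ 2.0190.
Efficiency = H/L = 1.9891/2.0190 = 98.5%.

98.5%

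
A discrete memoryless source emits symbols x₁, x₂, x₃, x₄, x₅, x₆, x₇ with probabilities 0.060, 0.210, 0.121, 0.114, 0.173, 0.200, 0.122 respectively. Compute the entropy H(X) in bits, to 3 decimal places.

H = −Σ pᵢ log₂ pᵢ.
−0.060·log₂(0.060) = 0.2435
−0.210·log₂(0.210) = 0.4728
−0.121·log₂(0.121) = 0.3687
−0.114·log₂(0.114) = 0.3571
−0.173·log₂(0.173) = 0.4379
−0.200·log₂(0.200) = 0.4644
−0.122·log₂(0.122) = 0.3703
Sum ≈ 2.7147 → 2.715 bits.

2.715 bits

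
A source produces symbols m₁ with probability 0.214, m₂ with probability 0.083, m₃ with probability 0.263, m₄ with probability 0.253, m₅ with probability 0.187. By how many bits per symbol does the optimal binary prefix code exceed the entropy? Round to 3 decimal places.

Entropy H = −Σ p log₂ p ≈ 2.2348 bits.
Huffman merges: 83/1000+187/1000→27/100; 107/500+253/1000→467/1000; 263/1000+27/100→533/1000; 467/1000+533/1000→1. L = 227/100 ≈ 2.2700.
L − H = 2.2700 − 2.2348 = 0.035 bits.

0.035 bits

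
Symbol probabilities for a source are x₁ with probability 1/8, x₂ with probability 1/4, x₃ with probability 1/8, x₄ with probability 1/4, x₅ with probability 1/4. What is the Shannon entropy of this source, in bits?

2.25 bits

Each probability is a power of 1/2, so log₂(1/p) is an integer.
H = Σ p·log₂(1/p) = 1/8·3 + 1/4·2 + 1/8·3 + 1/4·2 + 1/4·2 = 2.25 bits.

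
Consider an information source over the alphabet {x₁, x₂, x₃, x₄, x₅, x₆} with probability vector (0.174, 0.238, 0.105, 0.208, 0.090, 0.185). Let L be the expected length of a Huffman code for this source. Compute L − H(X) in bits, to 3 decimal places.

Entropy H = −Σ p log₂ p ≈ 2.5075 bits.
Huffman merges: 9/100+21/200→39/200; 87/500+37/200→359/1000; 39/200+26/125→403/1000; 119/500+359/1000→597/1000; 403/1000+597/1000→1. L = 1277/500 ≈ 2.5540.
L − H = 2.5540 − 2.5075 = 0.047 bits.

0.047 bits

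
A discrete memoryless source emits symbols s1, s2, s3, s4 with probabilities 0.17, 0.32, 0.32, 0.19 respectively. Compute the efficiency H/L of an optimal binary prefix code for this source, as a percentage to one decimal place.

Entropy H = −Σ p log₂ p ≈ 1.9419 bits.
Huffman merges: 17/100+19/100→9/25; 8/25+8/25→16/25; 9/25+16/25→1. L = 2 ≈ 2.0000.
Efficiency = H/L = 1.9419/2.0000 = 97.1%.

97.1%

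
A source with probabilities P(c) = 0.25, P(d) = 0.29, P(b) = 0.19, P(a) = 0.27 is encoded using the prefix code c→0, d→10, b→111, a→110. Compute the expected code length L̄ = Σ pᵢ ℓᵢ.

L̄ = Σ pᵢ·ℓᵢ = 0.25·1 + 0.29·2 + 0.19·3 + 0.27·3 = 2.21 bits/symbol.

2.21 bits/symbol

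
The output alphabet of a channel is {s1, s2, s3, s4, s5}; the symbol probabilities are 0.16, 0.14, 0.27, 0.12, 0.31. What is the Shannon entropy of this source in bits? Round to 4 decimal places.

H = −Σ pᵢ log₂ pᵢ.
−0.16·log₂(0.16) = 0.4230
−0.14·log₂(0.14) = 0.3971
−0.27·log₂(0.27) = 0.5100
−0.12·log₂(0.12) = 0.3671
−0.31·log₂(0.31) = 0.5238
Sum ≈ 2.2210 → 2.2210 bits.

2.2210 bits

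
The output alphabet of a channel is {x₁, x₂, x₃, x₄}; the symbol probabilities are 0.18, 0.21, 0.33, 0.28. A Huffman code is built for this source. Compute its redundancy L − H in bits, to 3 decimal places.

Entropy H = −Σ p log₂ p ≈ 1.9602 bits.
Huffman merges: 9/50+21/100→39/100; 7/25+33/100→61/100; 39/100+61/100→1. L = 2 ≈ 2.0000.
L − H = 2.0000 − 1.9602 = 0.040 bits.

0.040 bits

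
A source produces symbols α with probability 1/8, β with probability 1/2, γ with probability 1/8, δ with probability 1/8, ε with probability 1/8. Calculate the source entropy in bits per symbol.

Each probability is a power of 1/2, so log₂(1/p) is an integer.
H = Σ p·log₂(1/p) = 1/8·3 + 1/2·1 + 1/8·3 + 1/8·3 + 1/8·3 = 2 bits.

2 bits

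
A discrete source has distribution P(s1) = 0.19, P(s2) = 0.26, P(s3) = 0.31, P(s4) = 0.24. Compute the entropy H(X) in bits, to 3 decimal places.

H = −Σ pᵢ log₂ pᵢ.
−0.19·log₂(0.19) = 0.4552
−0.26·log₂(0.26) = 0.5053
−0.31·log₂(0.31) = 0.5238
−0.24·log₂(0.24) = 0.4941
Sum ≈ 1.9784 → 1.978 bits.

1.978 bits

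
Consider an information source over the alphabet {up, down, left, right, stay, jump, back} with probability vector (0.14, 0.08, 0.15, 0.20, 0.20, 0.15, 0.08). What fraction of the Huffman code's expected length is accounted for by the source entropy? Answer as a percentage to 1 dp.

98.9%

Entropy H = −Σ p log₂ p ≈ 2.7300 bits.
Huffman merges: 2/25+2/25→4/25; 7/50+3/20→29/100; 3/20+4/25→31/100; 1/5+1/5→2/5; 29/100+31/100→3/5; 2/5+3/5→1. L = 69/25 ≈ 2.7600.
Efficiency = H/L = 2.7300/2.7600 = 98.9%.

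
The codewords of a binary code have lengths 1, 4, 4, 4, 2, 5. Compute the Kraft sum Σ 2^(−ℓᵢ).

With common denominator 2^5 = 32: Σ 2^(−ℓᵢ) = 16/32 + 2/32 + 2/32 + 2/32 + 8/32 + 1/32 = 31/32 = 0.96875.

0.96875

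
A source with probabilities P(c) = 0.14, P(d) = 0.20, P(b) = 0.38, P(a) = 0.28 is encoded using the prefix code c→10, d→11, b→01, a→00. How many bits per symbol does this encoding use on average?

L̄ = Σ pᵢ·ℓᵢ = 0.14·2 + 0.20·2 + 0.38·2 + 0.28·2 = 2 bits/symbol.

2 bits/symbol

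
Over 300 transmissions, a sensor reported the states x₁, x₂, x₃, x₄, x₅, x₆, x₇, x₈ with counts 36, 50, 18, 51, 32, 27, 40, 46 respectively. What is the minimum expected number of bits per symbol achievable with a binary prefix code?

2.98 bits/symbol

Probabilities are the counts divided by 300.
Repeatedly combine the two least-probable nodes; the expected code length is the sum of the merged weights.
merge 3/50 + 9/100 → 3/20
merge 8/75 + 3/25 → 17/75
merge 2/15 + 3/20 → 17/60
merge 23/150 + 1/6 → 8/25
merge 17/100 + 17/75 → 119/300
merge 17/60 + 8/25 → 181/300
merge 119/300 + 181/300 → 1
L = 3/20 + 17/75 + 17/60 + 8/25 + 119/300 + 181/300 + 1 = 149/50 = 2.98 bits/symbol.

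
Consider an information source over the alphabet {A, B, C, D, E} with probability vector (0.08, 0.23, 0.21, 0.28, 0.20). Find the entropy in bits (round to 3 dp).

2.231 bits

H = −Σ pᵢ log₂ pᵢ.
−0.08·log₂(0.08) = 0.2915
−0.23·log₂(0.23) = 0.4877
−0.21·log₂(0.21) = 0.4728
−0.28·log₂(0.28) = 0.5142
−0.20·log₂(0.20) = 0.4644
Sum ≈ 2.2306 → 2.231 bits.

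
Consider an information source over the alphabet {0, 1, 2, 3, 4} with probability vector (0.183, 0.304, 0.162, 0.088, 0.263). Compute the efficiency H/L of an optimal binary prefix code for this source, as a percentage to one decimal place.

Entropy H = −Σ p log₂ p ≈ 2.2113 bits.
Huffman merges: 11/125+81/500→1/4; 183/1000+1/4→433/1000; 263/1000+38/125→567/1000; 433/1000+567/1000→1. L = 9/4 ≈ 2.2500.
Efficiency = H/L = 2.2113/2.2500 = 98.3%.

98.3%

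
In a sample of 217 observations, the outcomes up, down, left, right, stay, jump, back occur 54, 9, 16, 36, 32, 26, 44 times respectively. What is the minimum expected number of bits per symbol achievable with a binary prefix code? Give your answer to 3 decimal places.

Probabilities are the counts divided by 217.
Repeatedly combine the two least-probable nodes; the expected code length is the sum of the merged weights.
merge 9/217 + 16/217 → 25/217
merge 25/217 + 26/217 → 51/217
merge 32/217 + 36/217 → 68/217
merge 44/217 + 51/217 → 95/217
merge 54/217 + 68/217 → 122/217
merge 95/217 + 122/217 → 1
L = 25/217 + 51/217 + 68/217 + 95/217 + 122/217 + 1 = 578/217 ≈ 2.664 bits/symbol.

2.664 bits/symbol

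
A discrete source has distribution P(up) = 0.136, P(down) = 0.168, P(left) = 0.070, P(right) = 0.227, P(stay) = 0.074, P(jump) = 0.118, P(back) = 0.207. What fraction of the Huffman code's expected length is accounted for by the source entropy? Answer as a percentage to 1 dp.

99.3%

Entropy H = −Σ p log₂ p ≈ 2.6901 bits.
Huffman merges: 7/100+37/500→18/125; 59/500+17/125→127/500; 18/125+21/125→39/125; 207/1000+227/1000→217/500; 127/500+39/125→283/500; 217/500+283/500→1. L = 271/100 ≈ 2.7100.
Efficiency = H/L = 2.6901/2.7100 = 99.3%.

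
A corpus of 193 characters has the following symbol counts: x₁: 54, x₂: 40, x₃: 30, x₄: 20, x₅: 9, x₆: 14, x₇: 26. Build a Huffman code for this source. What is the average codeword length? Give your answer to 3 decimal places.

2.632 bits/symbol

Probabilities are the counts divided by 193.
Repeatedly combine the two least-probable nodes; the expected code length is the sum of the merged weights.
merge 9/193 + 14/193 → 23/193
merge 20/193 + 23/193 → 43/193
merge 26/193 + 30/193 → 56/193
merge 40/193 + 43/193 → 83/193
merge 54/193 + 56/193 → 110/193
merge 83/193 + 110/193 → 1
L = 23/193 + 43/193 + 56/193 + 83/193 + 110/193 + 1 = 508/193 ≈ 2.632 bits/symbol.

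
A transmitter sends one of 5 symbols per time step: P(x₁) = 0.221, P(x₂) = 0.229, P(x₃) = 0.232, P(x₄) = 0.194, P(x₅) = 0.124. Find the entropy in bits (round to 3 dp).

H = −Σ pᵢ log₂ pᵢ.
−0.221·log₂(0.221) = 0.4813
−0.229·log₂(0.229) = 0.4870
−0.232·log₂(0.232) = 0.4890
−0.194·log₂(0.194) = 0.4590
−0.124·log₂(0.124) = 0.3734
Sum ≈ 2.2897 → 2.290 bits.

2.290 bits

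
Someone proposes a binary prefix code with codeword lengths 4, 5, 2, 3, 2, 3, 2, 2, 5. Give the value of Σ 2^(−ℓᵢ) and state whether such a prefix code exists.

1.375; no

With common denominator 2^5 = 32: Σ 2^(−ℓᵢ) = 2/32 + 1/32 + 8/32 + 4/32 + 8/32 + 4/32 + 8/32 + 8/32 + 1/32 = 44/32 = 1.375.
Kraft's inequality requires Σ ≤ 1; here Σ = 1.375 > 1, so no such prefix code exists.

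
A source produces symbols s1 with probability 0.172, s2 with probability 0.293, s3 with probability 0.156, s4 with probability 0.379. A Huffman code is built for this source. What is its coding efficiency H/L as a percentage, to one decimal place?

97.7%

Entropy H = −Σ p log₂ p ≈ 1.9043 bits.
Huffman merges: 39/250+43/250→41/125; 293/1000+41/125→621/1000; 379/1000+621/1000→1. L = 1949/1000 ≈ 1.9490.
Efficiency = H/L = 1.9043/1.9490 = 97.7%.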